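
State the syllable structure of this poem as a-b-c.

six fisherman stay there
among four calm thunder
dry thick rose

6-6-3

Line 1: "six fisherman stay there": 1+3+1+1 = 6
Line 2: "among four calm thunder": 2+1+1+2 = 6
Line 3: "dry thick rose": 1+1+1 = 3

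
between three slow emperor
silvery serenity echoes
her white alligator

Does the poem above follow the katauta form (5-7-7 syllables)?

No

Line 1: "between three slow emperor": 2+1+1+3 = 7 (expected 5)
Line 2: "silvery serenity echoes": 3+4+2 = 9 (expected 7)
Line 3: "her white alligator": 1+1+4 = 6 (expected 7)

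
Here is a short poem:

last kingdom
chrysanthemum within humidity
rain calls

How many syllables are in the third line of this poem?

The third line: rain(1) + calls(1) = 2

2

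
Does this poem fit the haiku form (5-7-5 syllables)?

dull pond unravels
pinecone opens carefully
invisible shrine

Yes

Line 1: dull (1), pond (1), unravels (3) → 5 ✓
Line 2: pinecone (2), opens (2), carefully (3) → 7 ✓
Line 3: invisible (4), shrine (1) → 5 ✓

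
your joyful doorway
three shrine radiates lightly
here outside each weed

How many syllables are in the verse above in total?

17

Line 1: "your joyful doorway": 1+2+2 = 5
Line 2: "three shrine radiates lightly": 1+1+3+2 = 7
Line 3: "here outside each weed": 1+2+1+1 = 5
Total: 5 + 7 + 5 = 17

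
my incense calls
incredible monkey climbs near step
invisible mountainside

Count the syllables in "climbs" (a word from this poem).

1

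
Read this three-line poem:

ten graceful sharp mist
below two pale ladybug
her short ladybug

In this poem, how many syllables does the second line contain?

The second line: below(2) + two(1) + pale(1) + ladybug(3) = 7

7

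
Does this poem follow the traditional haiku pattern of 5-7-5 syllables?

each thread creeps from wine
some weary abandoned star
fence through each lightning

Line 1: each (1), thread (1), creeps (1), from (1), wine (1) → 5 ✓
Line 2: some (1), weary (2), abandoned (3), star (1) → 7 ✓
Line 3: fence (1), through (1), each (1), lightning (2) → 5 ✓

Yes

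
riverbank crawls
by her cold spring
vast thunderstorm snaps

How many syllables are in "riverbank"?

3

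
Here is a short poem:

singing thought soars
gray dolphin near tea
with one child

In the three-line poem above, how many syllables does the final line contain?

The final line: with(1) + one(1) + child(1) = 3

3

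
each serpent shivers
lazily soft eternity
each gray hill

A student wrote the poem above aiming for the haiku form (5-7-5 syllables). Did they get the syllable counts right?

No

Line 1: each (1), serpent (2), shivers (2) → 5 ✓
Line 2: lazily (3), soft (1), eternity (4) → 8 (expected 7)
Line 3: each (1), gray (1), hill (1) → 3 (expected 5)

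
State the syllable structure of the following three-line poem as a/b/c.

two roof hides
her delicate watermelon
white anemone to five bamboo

Line 1: "two roof hides": 1+1+1 = 3
Line 2: "her delicate watermelon": 1+3+4 = 8
Line 3: "white anemone to five bamboo": 1+4+1+1+2 = 9

3/8/9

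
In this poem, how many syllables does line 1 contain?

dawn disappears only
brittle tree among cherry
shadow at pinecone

Line 1: dawn (1), disappears (3), only (2) → 6

6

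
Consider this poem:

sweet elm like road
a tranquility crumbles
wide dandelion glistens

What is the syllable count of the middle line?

7

The middle line: a(1) + tranquility(4) + crumbles(2) = 7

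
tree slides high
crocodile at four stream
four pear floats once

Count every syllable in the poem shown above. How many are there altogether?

Line 1: tree (1), slides (1), high (1) → 3
Line 2: crocodile (3), at (1), four (1), stream (1) → 6
Line 3: four (1), pear (1), floats (1), once (1) → 4
Total: 3 + 6 + 4 = 13

13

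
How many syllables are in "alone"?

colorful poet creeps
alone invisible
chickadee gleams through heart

"alone" has 2 syllables.

2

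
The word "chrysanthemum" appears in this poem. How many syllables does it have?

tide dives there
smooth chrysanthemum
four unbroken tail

"chrysanthemum" has 4 syllables.

4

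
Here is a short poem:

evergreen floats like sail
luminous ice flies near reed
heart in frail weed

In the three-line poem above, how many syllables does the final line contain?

4

The final line: heart (1), in (1), frail (1), weed (1) → 4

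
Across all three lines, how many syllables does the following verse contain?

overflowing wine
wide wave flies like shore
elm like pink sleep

Line 1: overflowing(4) + wine(1) = 5
Line 2: wide(1) + wave(1) + flies(1) + like(1) + shore(1) = 5
Line 3: elm(1) + like(1) + pink(1) + sleep(1) = 4
Total: 5 + 5 + 4 = 14

14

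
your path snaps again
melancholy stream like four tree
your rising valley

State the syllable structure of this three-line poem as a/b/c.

5/8/5

Line 1: your (1), path (1), snaps (1), again (2) → 5
Line 2: melancholy (4), stream (1), like (1), four (1), tree (1) → 8
Line 3: your (1), rising (2), valley (2) → 5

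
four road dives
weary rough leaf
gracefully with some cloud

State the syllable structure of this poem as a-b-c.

Line 1: four (1), road (1), dives (1) → 3
Line 2: weary (2), rough (1), leaf (1) → 4
Line 3: gracefully (3), with (1), some (1), cloud (1) → 6

3-4-6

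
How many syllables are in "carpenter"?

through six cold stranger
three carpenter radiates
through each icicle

3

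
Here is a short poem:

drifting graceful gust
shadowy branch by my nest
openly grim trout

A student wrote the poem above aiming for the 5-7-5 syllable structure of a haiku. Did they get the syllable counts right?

Yes

Line 1: drifting (2), graceful (2), gust (1) → 5 ✓
Line 2: shadowy (3), branch (1), by (1), my (1), nest (1) → 7 ✓
Line 3: openly (3), grim (1), trout (1) → 5 ✓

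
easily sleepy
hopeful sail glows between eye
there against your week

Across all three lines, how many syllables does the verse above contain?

17

Line 1: "easily sleepy": 3+2 = 5
Line 2: "hopeful sail glows between eye": 2+1+1+2+1 = 7
Line 3: "there against your week": 1+2+1+1 = 5
Total: 5 + 7 + 5 = 17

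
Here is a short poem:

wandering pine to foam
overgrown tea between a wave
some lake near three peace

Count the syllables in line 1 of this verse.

Line 1: wandering (3), pine (1), to (1), foam (1) → 6

6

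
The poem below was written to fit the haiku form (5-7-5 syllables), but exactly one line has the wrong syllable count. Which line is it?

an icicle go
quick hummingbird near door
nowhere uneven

Line 2

Line 1: an (1), icicle (3), go (1) → 5 ✓
Line 2: quick (1), hummingbird (3), near (1), door (1) → 6 (expected 7)
Line 3: nowhere (2), uneven (3) → 5 ✓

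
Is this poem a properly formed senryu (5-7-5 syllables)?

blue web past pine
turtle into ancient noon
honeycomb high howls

No

Line 1: blue(1) + web(1) + past(1) + pine(1) = 4 (expected 5)
Line 2: turtle(2) + into(2) + ancient(2) + noon(1) = 7 ✓
Line 3: honeycomb(3) + high(1) + howls(1) = 5 ✓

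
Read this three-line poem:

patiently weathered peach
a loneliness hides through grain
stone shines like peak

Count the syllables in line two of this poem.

7

Line two: "a loneliness hides through grain": 1+3+1+1+1 = 7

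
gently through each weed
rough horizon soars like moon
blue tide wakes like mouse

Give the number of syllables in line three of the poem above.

5

Line three: blue(1) + tide(1) + wakes(1) + like(1) + mouse(1) = 5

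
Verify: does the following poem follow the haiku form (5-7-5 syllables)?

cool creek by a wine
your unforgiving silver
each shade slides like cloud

Line 1: "cool creek by a wine": 1+1+1+1+1 = 5 ✓
Line 2: "your unforgiving silver": 1+4+2 = 7 ✓
Line 3: "each shade slides like cloud": 1+1+1+1+1 = 5 ✓

Yes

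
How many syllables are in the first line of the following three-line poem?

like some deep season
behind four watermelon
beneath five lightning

5

The first line: like(1) + some(1) + deep(1) + season(2) = 5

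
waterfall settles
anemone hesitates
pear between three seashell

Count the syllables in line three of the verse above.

6

Line three: pear(1) + between(2) + three(1) + seashell(2) = 6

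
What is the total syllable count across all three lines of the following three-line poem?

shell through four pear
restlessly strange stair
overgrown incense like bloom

16

Line 1: "shell through four pear": 1+1+1+1 = 4
Line 2: "restlessly strange stair": 3+1+1 = 5
Line 3: "overgrown incense like bloom": 3+2+1+1 = 7
Total: 4 + 5 + 7 = 16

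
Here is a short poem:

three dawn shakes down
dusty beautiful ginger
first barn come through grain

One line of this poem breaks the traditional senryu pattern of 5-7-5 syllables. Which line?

Line 1

Line 1: "three dawn shakes down": 1+1+1+1 = 4 (expected 5)
Line 2: "dusty beautiful ginger": 2+3+2 = 7 ✓
Line 3: "first barn come through grain": 1+1+1+1+1 = 5 ✓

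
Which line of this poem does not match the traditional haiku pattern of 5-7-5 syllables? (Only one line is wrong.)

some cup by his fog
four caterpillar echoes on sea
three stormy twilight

Line 1: some (1), cup (1), by (1), his (1), fog (1) → 5 ✓
Line 2: four (1), caterpillar (4), echoes (2), on (1), sea (1) → 9 (expected 7)
Line 3: three (1), stormy (2), twilight (2) → 5 ✓

The second line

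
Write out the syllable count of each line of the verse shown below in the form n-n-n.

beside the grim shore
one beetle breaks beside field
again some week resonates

5-7-7

Line 1: "beside the grim shore": 2+1+1+1 = 5
Line 2: "one beetle breaks beside field": 1+2+1+2+1 = 7
Line 3: "again some week resonates": 2+1+1+3 = 7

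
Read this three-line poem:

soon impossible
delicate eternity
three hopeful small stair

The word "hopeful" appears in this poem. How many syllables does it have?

2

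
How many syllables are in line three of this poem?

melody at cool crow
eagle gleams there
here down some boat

4

Line three: here (1), down (1), some (1), boat (1) → 4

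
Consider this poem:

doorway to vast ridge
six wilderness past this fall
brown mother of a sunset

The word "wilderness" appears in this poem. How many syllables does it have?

"wilderness" has 3 syllables.

3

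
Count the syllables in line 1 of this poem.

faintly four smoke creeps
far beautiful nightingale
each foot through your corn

Line 1: "faintly four smoke creeps": 2+1+1+1 = 5

5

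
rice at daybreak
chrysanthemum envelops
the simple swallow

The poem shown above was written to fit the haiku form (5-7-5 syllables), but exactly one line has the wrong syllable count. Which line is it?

Line 1: "rice at daybreak": 1+1+2 = 4 (expected 5)
Line 2: "chrysanthemum envelops": 4+3 = 7 ✓
Line 3: "the simple swallow": 1+2+2 = 5 ✓

Line 1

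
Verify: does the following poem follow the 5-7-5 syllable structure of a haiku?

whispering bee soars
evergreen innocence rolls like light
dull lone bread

Line 1: whispering(3) + bee(1) + soars(1) = 5 ✓
Line 2: evergreen(3) + innocence(3) + rolls(1) + like(1) + light(1) = 9 (expected 7)
Line 3: dull(1) + lone(1) + bread(1) = 3 (expected 5)

No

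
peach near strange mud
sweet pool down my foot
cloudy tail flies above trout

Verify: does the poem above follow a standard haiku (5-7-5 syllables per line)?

No

Line 1: peach(1) + near(1) + strange(1) + mud(1) = 4 (expected 5)
Line 2: sweet(1) + pool(1) + down(1) + my(1) + foot(1) = 5 (expected 7)
Line 3: cloudy(2) + tail(1) + flies(1) + above(2) + trout(1) = 7 (expected 5)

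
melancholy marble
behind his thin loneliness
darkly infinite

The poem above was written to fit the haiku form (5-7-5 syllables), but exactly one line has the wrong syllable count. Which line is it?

Line 1: "melancholy marble": 4+2 = 6 (expected 5)
Line 2: "behind his thin loneliness": 2+1+1+3 = 7 ✓
Line 3: "darkly infinite": 2+3 = 5 ✓

Line 1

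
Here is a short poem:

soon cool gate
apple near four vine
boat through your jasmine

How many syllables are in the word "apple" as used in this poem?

2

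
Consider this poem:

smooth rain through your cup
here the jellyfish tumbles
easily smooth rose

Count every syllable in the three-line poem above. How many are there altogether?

17

Line 1: smooth(1) + rain(1) + through(1) + your(1) + cup(1) = 5
Line 2: here(1) + the(1) + jellyfish(3) + tumbles(2) = 7
Line 3: easily(3) + smooth(1) + rose(1) = 5
Total: 5 + 7 + 5 = 17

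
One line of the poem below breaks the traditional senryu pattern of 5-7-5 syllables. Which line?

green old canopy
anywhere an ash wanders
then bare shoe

The third line

Line 1: green(1) + old(1) + canopy(3) = 5 ✓
Line 2: anywhere(3) + an(1) + ash(1) + wanders(2) = 7 ✓
Line 3: then(1) + bare(1) + shoe(1) = 3 (expected 5)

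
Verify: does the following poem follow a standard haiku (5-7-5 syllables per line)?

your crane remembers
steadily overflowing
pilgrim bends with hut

Line 1: your (1), crane (1), remembers (3) → 5 ✓
Line 2: steadily (3), overflowing (4) → 7 ✓
Line 3: pilgrim (2), bends (1), with (1), hut (1) → 5 ✓

Yes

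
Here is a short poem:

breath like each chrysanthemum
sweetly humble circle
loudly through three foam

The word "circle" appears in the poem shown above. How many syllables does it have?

2

"circle" has 2 syllables.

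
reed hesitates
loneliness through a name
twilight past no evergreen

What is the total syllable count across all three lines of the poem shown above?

17

Line 1: "reed hesitates": 1+3 = 4
Line 2: "loneliness through a name": 3+1+1+1 = 6
Line 3: "twilight past no evergreen": 2+1+1+3 = 7
Total: 4 + 6 + 7 = 17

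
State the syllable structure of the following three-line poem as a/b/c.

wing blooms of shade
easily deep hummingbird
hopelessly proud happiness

Line 1: wing(1) + blooms(1) + of(1) + shade(1) = 4
Line 2: easily(3) + deep(1) + hummingbird(3) = 7
Line 3: hopelessly(3) + proud(1) + happiness(3) = 7

4/7/7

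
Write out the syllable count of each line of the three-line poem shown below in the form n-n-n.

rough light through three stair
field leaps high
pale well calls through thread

Line 1: rough (1), light (1), through (1), three (1), stair (1) → 5
Line 2: field (1), leaps (1), high (1) → 3
Line 3: pale (1), well (1), calls (1), through (1), thread (1) → 5

5-3-5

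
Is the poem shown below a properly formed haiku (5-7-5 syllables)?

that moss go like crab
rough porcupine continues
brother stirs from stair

Line 1: that(1) + moss(1) + go(1) + like(1) + crab(1) = 5 ✓
Line 2: rough(1) + porcupine(3) + continues(3) = 7 ✓
Line 3: brother(2) + stirs(1) + from(1) + stair(1) = 5 ✓

Yes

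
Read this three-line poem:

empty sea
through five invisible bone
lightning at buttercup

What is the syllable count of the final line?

6

The final line: "lightning at buttercup": 2+1+3 = 6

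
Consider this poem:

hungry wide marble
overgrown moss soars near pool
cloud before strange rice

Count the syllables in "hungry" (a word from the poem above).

"hungry" has 2 syllables.

2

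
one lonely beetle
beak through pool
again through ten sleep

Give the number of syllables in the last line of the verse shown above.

5

The last line: "again through ten sleep": 2+1+1+1 = 5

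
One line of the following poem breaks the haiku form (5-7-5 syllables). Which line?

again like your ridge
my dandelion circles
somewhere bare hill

Line 1: "again like your ridge": 2+1+1+1 = 5 ✓
Line 2: "my dandelion circles": 1+4+2 = 7 ✓
Line 3: "somewhere bare hill": 2+1+1 = 4 (expected 5)

Line 3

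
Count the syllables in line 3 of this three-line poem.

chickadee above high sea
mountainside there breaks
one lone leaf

3

Line 3: one (1), lone (1), leaf (1) → 3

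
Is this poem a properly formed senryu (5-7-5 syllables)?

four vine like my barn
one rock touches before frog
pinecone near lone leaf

Line 1: four (1), vine (1), like (1), my (1), barn (1) → 5 ✓
Line 2: one (1), rock (1), touches (2), before (2), frog (1) → 7 ✓
Line 3: pinecone (2), near (1), lone (1), leaf (1) → 5 ✓

Yes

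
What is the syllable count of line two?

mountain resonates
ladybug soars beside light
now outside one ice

Line two: ladybug(3) + soars(1) + beside(2) + light(1) = 7

7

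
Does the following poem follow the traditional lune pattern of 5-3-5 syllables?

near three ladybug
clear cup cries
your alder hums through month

No

Line 1: near(1) + three(1) + ladybug(3) = 5 ✓
Line 2: clear(1) + cup(1) + cries(1) = 3 ✓
Line 3: your(1) + alder(2) + hums(1) + through(1) + month(1) = 6 (expected 5)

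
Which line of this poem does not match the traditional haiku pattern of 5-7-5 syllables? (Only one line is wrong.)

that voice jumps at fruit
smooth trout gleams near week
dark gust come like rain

Line 2

Line 1: "that voice jumps at fruit": 1+1+1+1+1 = 5 ✓
Line 2: "smooth trout gleams near week": 1+1+1+1+1 = 5 (expected 7)
Line 3: "dark gust come like rain": 1+1+1+1+1 = 5 ✓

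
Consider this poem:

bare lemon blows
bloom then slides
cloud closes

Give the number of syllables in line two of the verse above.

Line two: bloom (1), then (1), slides (1) → 3

3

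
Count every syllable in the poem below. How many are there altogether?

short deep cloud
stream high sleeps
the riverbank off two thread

Line 1: short (1), deep (1), cloud (1) → 3
Line 2: stream (1), high (1), sleeps (1) → 3
Line 3: the (1), riverbank (3), off (1), two (1), thread (1) → 7
Total: 3 + 3 + 7 = 13

13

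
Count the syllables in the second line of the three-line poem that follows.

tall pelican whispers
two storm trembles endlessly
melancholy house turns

The second line: two(1) + storm(1) + trembles(2) + endlessly(3) = 7

7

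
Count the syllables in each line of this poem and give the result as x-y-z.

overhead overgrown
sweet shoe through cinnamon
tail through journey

6-6-4

Line 1: "overhead overgrown": 3+3 = 6
Line 2: "sweet shoe through cinnamon": 1+1+1+3 = 6
Line 3: "tail through journey": 1+1+2 = 4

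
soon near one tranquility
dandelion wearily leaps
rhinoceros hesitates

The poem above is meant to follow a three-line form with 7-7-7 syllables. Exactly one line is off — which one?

Line 2

Line 1: soon (1), near (1), one (1), tranquility (4) → 7 ✓
Line 2: dandelion (4), wearily (3), leaps (1) → 8 (expected 7)
Line 3: rhinoceros (4), hesitates (3) → 7 ✓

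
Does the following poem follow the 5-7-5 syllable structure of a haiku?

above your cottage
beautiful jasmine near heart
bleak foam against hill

Line 1: above (2), your (1), cottage (2) → 5 ✓
Line 2: beautiful (3), jasmine (2), near (1), heart (1) → 7 ✓
Line 3: bleak (1), foam (1), against (2), hill (1) → 5 ✓

Yes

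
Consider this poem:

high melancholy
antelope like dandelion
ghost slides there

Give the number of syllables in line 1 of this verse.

5

Line 1: high (1), melancholy (4) → 5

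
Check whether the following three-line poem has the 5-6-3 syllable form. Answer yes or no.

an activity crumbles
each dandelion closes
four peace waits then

Line 1: an (1), activity (4), crumbles (2) → 7 (expected 5)
Line 2: each (1), dandelion (4), closes (2) → 7 (expected 6)
Line 3: four (1), peace (1), waits (1), then (1) → 4 (expected 3)

No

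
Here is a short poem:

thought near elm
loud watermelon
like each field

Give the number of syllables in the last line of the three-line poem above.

The last line: "like each field": 1+1+1 = 3

3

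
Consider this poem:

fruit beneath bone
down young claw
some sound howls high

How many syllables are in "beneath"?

2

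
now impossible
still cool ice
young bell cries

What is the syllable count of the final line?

The final line: "young bell cries": 1+1+1 = 3

3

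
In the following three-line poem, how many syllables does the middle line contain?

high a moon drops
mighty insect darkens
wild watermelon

6

The middle line: "mighty insect darkens": 2+2+2 = 6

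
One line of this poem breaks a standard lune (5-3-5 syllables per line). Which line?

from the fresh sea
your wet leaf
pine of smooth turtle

The first line

Line 1: "from the fresh sea": 1+1+1+1 = 4 (expected 5)
Line 2: "your wet leaf": 1+1+1 = 3 ✓
Line 3: "pine of smooth turtle": 1+1+1+2 = 5 ✓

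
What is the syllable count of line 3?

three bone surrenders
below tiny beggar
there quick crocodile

5

Line 3: there (1), quick (1), crocodile (3) → 5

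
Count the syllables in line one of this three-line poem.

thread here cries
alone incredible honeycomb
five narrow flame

Line one: thread(1) + here(1) + cries(1) = 3

3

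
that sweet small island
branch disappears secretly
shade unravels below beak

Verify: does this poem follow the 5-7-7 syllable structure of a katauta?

Line 1: that (1), sweet (1), small (1), island (2) → 5 ✓
Line 2: branch (1), disappears (3), secretly (3) → 7 ✓
Line 3: shade (1), unravels (3), below (2), beak (1) → 7 ✓

Yes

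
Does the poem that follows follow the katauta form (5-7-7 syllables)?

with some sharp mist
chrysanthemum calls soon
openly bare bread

Line 1: with(1) + some(1) + sharp(1) + mist(1) = 4 (expected 5)
Line 2: chrysanthemum(4) + calls(1) + soon(1) = 6 (expected 7)
Line 3: openly(3) + bare(1) + bread(1) = 5 (expected 7)

No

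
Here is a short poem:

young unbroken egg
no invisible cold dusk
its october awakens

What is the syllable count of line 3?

7

Line 3: its(1) + october(3) + awakens(3) = 7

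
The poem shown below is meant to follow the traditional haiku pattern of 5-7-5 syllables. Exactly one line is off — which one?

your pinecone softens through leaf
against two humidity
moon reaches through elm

Line 1

Line 1: "your pinecone softens through leaf": 1+2+2+1+1 = 7 (expected 5)
Line 2: "against two humidity": 2+1+4 = 7 ✓
Line 3: "moon reaches through elm": 1+2+1+1 = 5 ✓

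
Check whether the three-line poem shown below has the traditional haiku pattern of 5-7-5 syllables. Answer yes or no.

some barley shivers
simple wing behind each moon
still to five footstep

Yes

Line 1: "some barley shivers": 1+2+2 = 5 ✓
Line 2: "simple wing behind each moon": 2+1+2+1+1 = 7 ✓
Line 3: "still to five footstep": 1+1+1+2 = 5 ✓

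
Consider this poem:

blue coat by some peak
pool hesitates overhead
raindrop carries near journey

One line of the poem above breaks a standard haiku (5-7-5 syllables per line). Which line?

The third line

Line 1: blue (1), coat (1), by (1), some (1), peak (1) → 5 ✓
Line 2: pool (1), hesitates (3), overhead (3) → 7 ✓
Line 3: raindrop (2), carries (2), near (1), journey (2) → 7 (expected 5)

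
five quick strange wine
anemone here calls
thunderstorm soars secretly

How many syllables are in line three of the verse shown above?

Line three: "thunderstorm soars secretly": 3+1+3 = 7

7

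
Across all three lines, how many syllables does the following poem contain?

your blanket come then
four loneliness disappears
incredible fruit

Line 1: your (1), blanket (2), come (1), then (1) → 5
Line 2: four (1), loneliness (3), disappears (3) → 7
Line 3: incredible (4), fruit (1) → 5
Total: 5 + 7 + 5 = 17

17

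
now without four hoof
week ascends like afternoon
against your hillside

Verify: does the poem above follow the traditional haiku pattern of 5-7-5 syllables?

Yes

Line 1: now (1), without (2), four (1), hoof (1) → 5 ✓
Line 2: week (1), ascends (2), like (1), afternoon (3) → 7 ✓
Line 3: against (2), your (1), hillside (2) → 5 ✓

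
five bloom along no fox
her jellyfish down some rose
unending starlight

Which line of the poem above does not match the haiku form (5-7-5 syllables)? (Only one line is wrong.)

Line 1: "five bloom along no fox": 1+1+2+1+1 = 6 (expected 5)
Line 2: "her jellyfish down some rose": 1+3+1+1+1 = 7 ✓
Line 3: "unending starlight": 3+2 = 5 ✓

The first line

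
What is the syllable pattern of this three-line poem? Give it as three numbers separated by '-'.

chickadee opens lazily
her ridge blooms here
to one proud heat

Line 1: "chickadee opens lazily": 3+2+3 = 8
Line 2: "her ridge blooms here": 1+1+1+1 = 4
Line 3: "to one proud heat": 1+1+1+1 = 4

8-4-4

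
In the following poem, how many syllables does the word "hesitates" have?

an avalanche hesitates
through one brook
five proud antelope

"hesitates" has 3 syllables.

3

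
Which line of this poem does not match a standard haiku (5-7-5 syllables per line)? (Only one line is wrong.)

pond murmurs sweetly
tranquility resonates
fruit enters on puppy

Line 3

Line 1: pond(1) + murmurs(2) + sweetly(2) = 5 ✓
Line 2: tranquility(4) + resonates(3) = 7 ✓
Line 3: fruit(1) + enters(2) + on(1) + puppy(2) = 6 (expected 5)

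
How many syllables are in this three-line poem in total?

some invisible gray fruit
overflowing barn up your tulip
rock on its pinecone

21

Line 1: some(1) + invisible(4) + gray(1) + fruit(1) = 7
Line 2: overflowing(4) + barn(1) + up(1) + your(1) + tulip(2) = 9
Line 3: rock(1) + on(1) + its(1) + pinecone(2) = 5
Total: 7 + 9 + 5 = 21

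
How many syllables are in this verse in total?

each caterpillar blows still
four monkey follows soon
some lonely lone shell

Line 1: each(1) + caterpillar(4) + blows(1) + still(1) = 7
Line 2: four(1) + monkey(2) + follows(2) + soon(1) = 6
Line 3: some(1) + lonely(2) + lone(1) + shell(1) = 5
Total: 7 + 6 + 5 = 18

18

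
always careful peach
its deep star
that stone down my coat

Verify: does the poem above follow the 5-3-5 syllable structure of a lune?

Yes

Line 1: "always careful peach": 2+2+1 = 5 ✓
Line 2: "its deep star": 1+1+1 = 3 ✓
Line 3: "that stone down my coat": 1+1+1+1+1 = 5 ✓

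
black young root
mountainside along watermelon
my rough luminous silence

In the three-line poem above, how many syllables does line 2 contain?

Line 2: mountainside (3), along (2), watermelon (4) → 9

9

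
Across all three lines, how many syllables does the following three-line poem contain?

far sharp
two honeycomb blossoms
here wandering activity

Line 1: far (1), sharp (1) → 2
Line 2: two (1), honeycomb (3), blossoms (2) → 6
Line 3: here (1), wandering (3), activity (4) → 8
Total: 2 + 6 + 8 = 16

16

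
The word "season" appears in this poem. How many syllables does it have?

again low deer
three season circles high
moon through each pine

2

"season" has 2 syllables.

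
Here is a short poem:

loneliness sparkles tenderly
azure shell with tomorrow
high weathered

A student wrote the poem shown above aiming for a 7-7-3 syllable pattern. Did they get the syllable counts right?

No

Line 1: "loneliness sparkles tenderly": 3+2+3 = 8 (expected 7)
Line 2: "azure shell with tomorrow": 2+1+1+3 = 7 ✓
Line 3: "high weathered": 1+2 = 3 ✓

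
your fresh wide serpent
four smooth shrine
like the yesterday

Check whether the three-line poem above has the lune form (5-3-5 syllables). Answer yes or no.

Yes

Line 1: your(1) + fresh(1) + wide(1) + serpent(2) = 5 ✓
Line 2: four(1) + smooth(1) + shrine(1) = 3 ✓
Line 3: like(1) + the(1) + yesterday(3) = 5 ✓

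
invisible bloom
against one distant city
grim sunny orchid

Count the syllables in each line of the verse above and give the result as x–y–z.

Line 1: invisible (4), bloom (1) → 5
Line 2: against (2), one (1), distant (2), city (2) → 7
Line 3: grim (1), sunny (2), orchid (2) → 5

5–7–5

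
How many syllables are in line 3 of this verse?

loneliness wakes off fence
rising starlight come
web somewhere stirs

4

Line 3: "web somewhere stirs": 1+2+1 = 4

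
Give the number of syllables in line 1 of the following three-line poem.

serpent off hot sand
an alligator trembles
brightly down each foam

Line 1: "serpent off hot sand": 2+1+1+1 = 5

5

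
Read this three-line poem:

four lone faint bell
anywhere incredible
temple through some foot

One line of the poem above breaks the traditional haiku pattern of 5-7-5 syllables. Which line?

The first line

Line 1: four (1), lone (1), faint (1), bell (1) → 4 (expected 5)
Line 2: anywhere (3), incredible (4) → 7 ✓
Line 3: temple (2), through (1), some (1), foot (1) → 5 ✓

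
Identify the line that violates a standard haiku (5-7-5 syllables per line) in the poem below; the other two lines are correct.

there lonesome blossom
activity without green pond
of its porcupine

Line 1: "there lonesome blossom": 1+2+2 = 5 ✓
Line 2: "activity without green pond": 4+2+1+1 = 8 (expected 7)
Line 3: "of its porcupine": 1+1+3 = 5 ✓

Line 2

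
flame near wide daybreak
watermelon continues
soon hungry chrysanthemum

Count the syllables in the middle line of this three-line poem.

The middle line: watermelon (4), continues (3) → 7

7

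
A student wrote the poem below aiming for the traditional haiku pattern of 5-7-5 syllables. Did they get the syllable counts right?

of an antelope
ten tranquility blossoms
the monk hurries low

Yes

Line 1: of (1), an (1), antelope (3) → 5 ✓
Line 2: ten (1), tranquility (4), blossoms (2) → 7 ✓
Line 3: the (1), monk (1), hurries (2), low (1) → 5 ✓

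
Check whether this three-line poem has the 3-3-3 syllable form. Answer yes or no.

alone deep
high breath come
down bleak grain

Yes

Line 1: "alone deep": 2+1 = 3 ✓
Line 2: "high breath come": 1+1+1 = 3 ✓
Line 3: "down bleak grain": 1+1+1 = 3 ✓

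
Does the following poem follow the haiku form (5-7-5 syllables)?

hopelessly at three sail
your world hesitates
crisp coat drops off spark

No

Line 1: "hopelessly at three sail": 3+1+1+1 = 6 (expected 5)
Line 2: "your world hesitates": 1+1+3 = 5 (expected 7)
Line 3: "crisp coat drops off spark": 1+1+1+1+1 = 5 ✓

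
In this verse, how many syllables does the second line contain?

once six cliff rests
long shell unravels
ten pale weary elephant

5

The second line: "long shell unravels": 1+1+3 = 5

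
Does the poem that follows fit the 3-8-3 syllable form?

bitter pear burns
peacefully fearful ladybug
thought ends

Line 1: bitter (2), pear (1), burns (1) → 4 (expected 3)
Line 2: peacefully (3), fearful (2), ladybug (3) → 8 ✓
Line 3: thought (1), ends (1) → 2 (expected 3)

No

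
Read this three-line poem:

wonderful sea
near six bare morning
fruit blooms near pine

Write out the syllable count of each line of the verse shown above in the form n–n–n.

Line 1: wonderful (3), sea (1) → 4
Line 2: near (1), six (1), bare (1), morning (2) → 5
Line 3: fruit (1), blooms (1), near (1), pine (1) → 4

4–5–4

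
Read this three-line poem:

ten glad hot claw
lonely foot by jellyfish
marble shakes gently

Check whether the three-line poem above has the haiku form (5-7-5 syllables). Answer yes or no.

No

Line 1: ten (1), glad (1), hot (1), claw (1) → 4 (expected 5)
Line 2: lonely (2), foot (1), by (1), jellyfish (3) → 7 ✓
Line 3: marble (2), shakes (1), gently (2) → 5 ✓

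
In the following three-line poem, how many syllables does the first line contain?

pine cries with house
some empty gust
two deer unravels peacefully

4

The first line: pine (1), cries (1), with (1), house (1) → 4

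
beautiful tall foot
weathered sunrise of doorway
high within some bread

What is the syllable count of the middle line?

7

The middle line: weathered(2) + sunrise(2) + of(1) + doorway(2) = 7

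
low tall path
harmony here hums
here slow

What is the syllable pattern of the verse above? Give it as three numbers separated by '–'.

Line 1: low (1), tall (1), path (1) → 3
Line 2: harmony (3), here (1), hums (1) → 5
Line 3: here (1), slow (1) → 2

3–5–2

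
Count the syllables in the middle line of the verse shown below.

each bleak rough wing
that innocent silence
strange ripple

The middle line: "that innocent silence": 1+3+2 = 6

6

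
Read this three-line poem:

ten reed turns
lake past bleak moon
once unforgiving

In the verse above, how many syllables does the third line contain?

The third line: "once unforgiving": 1+4 = 5

5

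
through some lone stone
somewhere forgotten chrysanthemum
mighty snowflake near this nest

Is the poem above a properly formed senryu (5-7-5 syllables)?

No

Line 1: through (1), some (1), lone (1), stone (1) → 4 (expected 5)
Line 2: somewhere (2), forgotten (3), chrysanthemum (4) → 9 (expected 7)
Line 3: mighty (2), snowflake (2), near (1), this (1), nest (1) → 7 (expected 5)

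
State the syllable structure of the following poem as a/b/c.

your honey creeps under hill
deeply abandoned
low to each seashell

7/5/5

Line 1: your(1) + honey(2) + creeps(1) + under(2) + hill(1) = 7
Line 2: deeply(2) + abandoned(3) = 5
Line 3: low(1) + to(1) + each(1) + seashell(2) = 5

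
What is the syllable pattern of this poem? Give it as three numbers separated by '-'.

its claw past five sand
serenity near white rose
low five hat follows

Line 1: its(1) + claw(1) + past(1) + five(1) + sand(1) = 5
Line 2: serenity(4) + near(1) + white(1) + rose(1) = 7
Line 3: low(1) + five(1) + hat(1) + follows(2) = 5

5-7-5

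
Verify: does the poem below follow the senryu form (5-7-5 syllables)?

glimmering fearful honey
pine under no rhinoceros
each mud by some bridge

No

Line 1: glimmering(3) + fearful(2) + honey(2) = 7 (expected 5)
Line 2: pine(1) + under(2) + no(1) + rhinoceros(4) = 8 (expected 7)
Line 3: each(1) + mud(1) + by(1) + some(1) + bridge(1) = 5 ✓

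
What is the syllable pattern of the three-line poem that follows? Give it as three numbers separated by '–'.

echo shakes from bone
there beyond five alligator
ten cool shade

Line 1: "echo shakes from bone": 2+1+1+1 = 5
Line 2: "there beyond five alligator": 1+2+1+4 = 8
Line 3: "ten cool shade": 1+1+1 = 3

5–8–3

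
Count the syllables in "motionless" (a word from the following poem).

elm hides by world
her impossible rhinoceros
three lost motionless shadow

3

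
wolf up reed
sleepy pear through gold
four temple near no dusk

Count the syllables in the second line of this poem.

The second line: "sleepy pear through gold": 2+1+1+1 = 5

5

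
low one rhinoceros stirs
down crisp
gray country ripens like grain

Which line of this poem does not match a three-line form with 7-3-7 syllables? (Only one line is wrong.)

Line 2

Line 1: low (1), one (1), rhinoceros (4), stirs (1) → 7 ✓
Line 2: down (1), crisp (1) → 2 (expected 3)
Line 3: gray (1), country (2), ripens (2), like (1), grain (1) → 7 ✓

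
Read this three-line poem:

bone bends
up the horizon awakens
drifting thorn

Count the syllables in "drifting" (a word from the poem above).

2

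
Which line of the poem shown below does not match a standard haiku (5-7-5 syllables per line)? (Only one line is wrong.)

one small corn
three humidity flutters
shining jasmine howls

The first line

Line 1: one (1), small (1), corn (1) → 3 (expected 5)
Line 2: three (1), humidity (4), flutters (2) → 7 ✓
Line 3: shining (2), jasmine (2), howls (1) → 5 ✓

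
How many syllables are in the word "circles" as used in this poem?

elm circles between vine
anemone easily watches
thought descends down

2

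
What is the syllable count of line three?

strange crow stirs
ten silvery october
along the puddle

Line three: along(2) + the(1) + puddle(2) = 5

5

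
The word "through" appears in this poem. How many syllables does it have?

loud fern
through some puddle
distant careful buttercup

1

"through" has 1 syllable.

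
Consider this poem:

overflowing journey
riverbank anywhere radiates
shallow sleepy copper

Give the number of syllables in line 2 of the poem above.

9

Line 2: riverbank (3), anywhere (3), radiates (3) → 9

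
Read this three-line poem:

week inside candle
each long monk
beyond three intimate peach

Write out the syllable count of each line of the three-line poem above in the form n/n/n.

Line 1: "week inside candle": 1+2+2 = 5
Line 2: "each long monk": 1+1+1 = 3
Line 3: "beyond three intimate peach": 2+1+3+1 = 7

5/3/7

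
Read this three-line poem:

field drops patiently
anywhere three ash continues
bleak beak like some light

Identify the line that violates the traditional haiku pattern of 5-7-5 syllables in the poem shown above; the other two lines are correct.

The second line

Line 1: "field drops patiently": 1+1+3 = 5 ✓
Line 2: "anywhere three ash continues": 3+1+1+3 = 8 (expected 7)
Line 3: "bleak beak like some light": 1+1+1+1+1 = 5 ✓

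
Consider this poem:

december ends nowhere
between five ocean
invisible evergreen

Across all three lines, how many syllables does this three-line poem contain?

Line 1: "december ends nowhere": 3+1+2 = 6
Line 2: "between five ocean": 2+1+2 = 5
Line 3: "invisible evergreen": 4+3 = 7
Total: 6 + 5 + 7 = 18

18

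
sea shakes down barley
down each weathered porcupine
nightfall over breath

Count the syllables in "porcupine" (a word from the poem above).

3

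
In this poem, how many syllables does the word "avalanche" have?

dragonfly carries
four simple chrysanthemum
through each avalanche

3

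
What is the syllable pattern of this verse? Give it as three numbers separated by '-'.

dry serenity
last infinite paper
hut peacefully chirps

5-6-5

Line 1: dry(1) + serenity(4) = 5
Line 2: last(1) + infinite(3) + paper(2) = 6
Line 3: hut(1) + peacefully(3) + chirps(1) = 5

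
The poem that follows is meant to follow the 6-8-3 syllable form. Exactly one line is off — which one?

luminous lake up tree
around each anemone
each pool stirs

Line 1: "luminous lake up tree": 3+1+1+1 = 6 ✓
Line 2: "around each anemone": 2+1+4 = 7 (expected 8)
Line 3: "each pool stirs": 1+1+1 = 3 ✓

The second line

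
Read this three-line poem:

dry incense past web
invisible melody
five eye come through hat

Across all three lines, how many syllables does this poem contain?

17

Line 1: "dry incense past web": 1+2+1+1 = 5
Line 2: "invisible melody": 4+3 = 7
Line 3: "five eye come through hat": 1+1+1+1+1 = 5
Total: 5 + 7 + 5 = 17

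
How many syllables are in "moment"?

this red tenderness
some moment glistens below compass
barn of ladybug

2

"moment" has 2 syllables.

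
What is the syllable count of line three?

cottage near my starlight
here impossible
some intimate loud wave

6

Line three: "some intimate loud wave": 1+3+1+1 = 6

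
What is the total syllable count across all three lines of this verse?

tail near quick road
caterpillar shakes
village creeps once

Line 1: "tail near quick road": 1+1+1+1 = 4
Line 2: "caterpillar shakes": 4+1 = 5
Line 3: "village creeps once": 2+1+1 = 4
Total: 4 + 5 + 4 = 13

13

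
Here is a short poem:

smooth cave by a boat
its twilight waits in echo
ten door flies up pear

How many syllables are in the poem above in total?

Line 1: smooth (1), cave (1), by (1), a (1), boat (1) → 5
Line 2: its (1), twilight (2), waits (1), in (1), echo (2) → 7
Line 3: ten (1), door (1), flies (1), up (1), pear (1) → 5
Total: 5 + 7 + 5 = 17

17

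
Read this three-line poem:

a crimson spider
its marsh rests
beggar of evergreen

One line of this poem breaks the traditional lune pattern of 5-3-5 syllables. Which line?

Line 1: a(1) + crimson(2) + spider(2) = 5 ✓
Line 2: its(1) + marsh(1) + rests(1) = 3 ✓
Line 3: beggar(2) + of(1) + evergreen(3) = 6 (expected 5)

Line 3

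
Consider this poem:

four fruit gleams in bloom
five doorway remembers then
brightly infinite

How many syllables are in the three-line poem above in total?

Line 1: four (1), fruit (1), gleams (1), in (1), bloom (1) → 5
Line 2: five (1), doorway (2), remembers (3), then (1) → 7
Line 3: brightly (2), infinite (3) → 5
Total: 5 + 7 + 5 = 17

17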